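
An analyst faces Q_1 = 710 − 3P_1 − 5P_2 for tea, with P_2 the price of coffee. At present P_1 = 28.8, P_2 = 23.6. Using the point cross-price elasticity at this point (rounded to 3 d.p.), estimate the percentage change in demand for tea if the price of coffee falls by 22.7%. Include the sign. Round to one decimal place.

5.3%

At P_1 = 28.8, P_2 = 23.6: Q_1 = 505.6.
∂Q_1/∂P_2 = -5.
ε = (∂Q_1/∂P_2)(P_2/Q_1) = -5.0000 × 23.6/505.6 ≈ -0.233.
%ΔQ_1 ≈ ε × %ΔP_2 = -0.233 × (-22.7%) = 5.3%.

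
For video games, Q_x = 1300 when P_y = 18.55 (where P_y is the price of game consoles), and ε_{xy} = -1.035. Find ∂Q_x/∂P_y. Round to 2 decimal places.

-72.53

ε = (∂Q_x/∂P_y)·(P_y/Q_x) ⇒ ∂Q_x/∂P_y = ε·Q_x/P_y = -1.035 × 1300/18.55 ≈ -72.53.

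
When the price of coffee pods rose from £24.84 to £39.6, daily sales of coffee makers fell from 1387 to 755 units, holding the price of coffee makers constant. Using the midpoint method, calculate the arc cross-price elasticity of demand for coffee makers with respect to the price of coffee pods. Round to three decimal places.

ΔQ_A = 755 − 1387 = -632; ΔP_B = 39.6 − 24.84 = 14.76.
Midpoints: Q̄_A = 1071.0, P̄_B = 32.22.
ε = (ΔQ_A/Q̄_A)/(ΔP_B/P̄_B) = (-632/1071.0)/(14.76/32.22) ≈ -1.288.
ε < 0: coffee makers and coffee pods are complements.

-1.288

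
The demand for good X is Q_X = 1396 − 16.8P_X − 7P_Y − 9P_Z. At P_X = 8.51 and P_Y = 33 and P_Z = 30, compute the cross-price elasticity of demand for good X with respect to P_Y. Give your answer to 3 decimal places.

-0.307

At P_X = 8.51 and P_Y = 33 and P_Z = 30: Q_X = 752.032.
∂Q_X/∂P_Y = -7.
ε = (∂Q_X/∂P_Y)(P_Y/Q_X) = -7 × (33/752.032) ≈ -0.307.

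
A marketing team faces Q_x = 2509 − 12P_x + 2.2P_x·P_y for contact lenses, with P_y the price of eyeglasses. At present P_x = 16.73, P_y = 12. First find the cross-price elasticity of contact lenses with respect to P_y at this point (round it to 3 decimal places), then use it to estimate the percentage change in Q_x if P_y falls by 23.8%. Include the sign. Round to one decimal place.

-3.8%

At P_x = 16.73, P_y = 12: Q_x = 2749.912.
∂Q_x/∂P_y = 2.2P_x = 36.8060.
ε = (∂Q_x/∂P_y)(P_y/Q_x) = 36.8060 × 12/2749.912 ≈ 0.161.
%ΔQ_x ≈ ε × %ΔP_y = 0.161 × (-23.8%) = -3.8%.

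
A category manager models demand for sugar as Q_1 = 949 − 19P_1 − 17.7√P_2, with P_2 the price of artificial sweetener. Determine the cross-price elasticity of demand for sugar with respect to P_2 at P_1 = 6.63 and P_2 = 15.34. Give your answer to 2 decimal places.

At P_1 = 6.63 and P_2 = 15.34: Q_1 = 753.706.
∂Q_1/∂P_2 = -17.7/(2√P_2) = -17.7/(2√15.34) = -2.2596.
ε = (∂Q_1/∂P_2)(P_2/Q_1) = -2.2596 × (15.34/753.706) ≈ -0.05.
ε < 0: complements.

-0.05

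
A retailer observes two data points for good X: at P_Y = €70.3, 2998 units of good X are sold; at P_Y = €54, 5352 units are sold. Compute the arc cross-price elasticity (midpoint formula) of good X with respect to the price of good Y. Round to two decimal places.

-2.15

ΔQ_X = 5352 − 2998 = 2354; ΔP_Y = 54 − 70.3 = -16.3.
Midpoints: Q̄_X = 4175.0, P̄_Y = 62.15.
ε = (ΔQ_X/Q̄_X)/(ΔP_Y/P̄_Y) = (2354/4175.0)/(-16.3/62.15) ≈ -2.15.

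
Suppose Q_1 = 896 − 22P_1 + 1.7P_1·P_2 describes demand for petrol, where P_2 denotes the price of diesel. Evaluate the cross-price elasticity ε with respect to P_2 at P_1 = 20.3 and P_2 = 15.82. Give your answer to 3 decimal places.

0.548

At P_1 = 20.3 and P_2 = 15.82: Q_1 = 995.348.
∂Q_1/∂P_2 = 1.7P_1 = 1.7(20.3) = 34.5100.
ε = (∂Q_1/∂P_2)(P_2/Q_1) = 34.5100 × (15.82/995.348) ≈ 0.548.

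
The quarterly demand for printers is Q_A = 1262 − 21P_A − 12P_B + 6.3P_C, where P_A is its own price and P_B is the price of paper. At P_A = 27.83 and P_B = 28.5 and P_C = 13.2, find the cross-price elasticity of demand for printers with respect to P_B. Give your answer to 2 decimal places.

-0.82

At P_A = 27.83 and P_B = 28.5 and P_C = 13.2: Q_A = 418.73.
∂Q_A/∂P_B = -12.
ε = (∂Q_A/∂P_B)(P_B/Q_A) = -12 × (28.5/418.73) ≈ -0.82.
Since ε < 0, printers and paper are complements.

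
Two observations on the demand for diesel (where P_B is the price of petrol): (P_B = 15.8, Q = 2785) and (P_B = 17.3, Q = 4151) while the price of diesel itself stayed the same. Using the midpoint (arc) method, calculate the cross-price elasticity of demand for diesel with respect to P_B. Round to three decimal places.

4.346

ΔQ_A = 4151 − 2785 = 1366; ΔP_B = 17.3 − 15.8 = 1.5.
Midpoints: Q̄_A = 3468.0, P̄_B = 16.55.
ε = (ΔQ_A/Q̄_A)/(ΔP_B/P̄_B) = (1366/3468.0)/(1.5/16.55) ≈ 4.346.
ε > 0: diesel and petrol are substitutes.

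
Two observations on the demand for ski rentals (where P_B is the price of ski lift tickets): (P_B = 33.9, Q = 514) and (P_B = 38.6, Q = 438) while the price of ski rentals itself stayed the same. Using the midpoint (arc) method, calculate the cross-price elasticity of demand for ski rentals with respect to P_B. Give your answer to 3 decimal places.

-1.231

ΔQ_A = 438 − 514 = -76; ΔP_B = 38.6 − 33.9 = 4.7.
Midpoints: Q̄_A = 476.0, P̄_B = 36.25.
ε = (ΔQ_A/Q̄_A)/(ΔP_B/P̄_B) = (-76/476.0)/(4.7/36.25) ≈ -1.231.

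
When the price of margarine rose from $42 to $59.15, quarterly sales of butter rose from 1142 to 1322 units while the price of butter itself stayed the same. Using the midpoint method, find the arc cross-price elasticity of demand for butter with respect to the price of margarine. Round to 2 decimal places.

ΔQ_A = 1322 − 1142 = 180; ΔP_B = 59.15 − 42 = 17.15.
Midpoints: Q̄_A = 1232.0, P̄_B = 50.58.
ε = (ΔQ_A/Q̄_A)/(ΔP_B/P̄_B) = (180/1232.0)/(17.15/50.58) ≈ 0.43.
ε > 0: butter and margarine are substitutes.

0.43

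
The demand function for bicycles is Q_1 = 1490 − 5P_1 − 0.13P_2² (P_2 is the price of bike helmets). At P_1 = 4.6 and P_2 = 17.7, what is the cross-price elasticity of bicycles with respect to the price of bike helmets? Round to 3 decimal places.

At P_1 = 4.6 and P_2 = 17.7: Q_1 = 1426.272.
∂Q_1/∂P_2 = -0.26P_2 = -0.26(17.7) = -4.6020.
ε = (∂Q_1/∂P_2)(P_2/Q_1) = -4.6020 × (17.7/1426.272) ≈ -0.057.
ε < 0: complements.

-0.057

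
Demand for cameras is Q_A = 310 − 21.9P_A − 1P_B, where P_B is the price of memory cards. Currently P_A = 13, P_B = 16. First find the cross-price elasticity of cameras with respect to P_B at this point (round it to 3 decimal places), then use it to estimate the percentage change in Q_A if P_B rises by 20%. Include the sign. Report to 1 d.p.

-34.4%

At P_A = 13, P_B = 16: Q_A = 9.3.
∂Q_A/∂P_B = -1.
ε = (∂Q_A/∂P_B)(P_B/Q_A) = -1.0000 × 16/9.3 ≈ -1.720.
%ΔQ_A ≈ ε × %ΔP_B = -1.720 × (20%) = -34.4%.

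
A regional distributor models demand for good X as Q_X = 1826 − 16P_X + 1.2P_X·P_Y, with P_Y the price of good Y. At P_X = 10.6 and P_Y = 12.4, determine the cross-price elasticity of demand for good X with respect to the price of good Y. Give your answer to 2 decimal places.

0.09

At P_X = 10.6 and P_Y = 12.4: Q_X = 1814.128.
∂Q_X/∂P_Y = 1.2P_X = 1.2(10.6) = 12.7200.
ε = (∂Q_X/∂P_Y)(P_Y/Q_X) = 12.7200 × (12.4/1814.128) ≈ 0.09.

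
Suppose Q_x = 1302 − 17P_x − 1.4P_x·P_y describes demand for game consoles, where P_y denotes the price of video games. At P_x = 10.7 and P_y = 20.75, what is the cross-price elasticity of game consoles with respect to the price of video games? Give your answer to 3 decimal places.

-0.384

At P_x = 10.7 and P_y = 20.75: Q_x = 809.265.
∂Q_x/∂P_y = -1.4P_x = -1.4(10.7) = -14.9800.
ε = (∂Q_x/∂P_y)(P_y/Q_x) = -14.9800 × (20.75/809.265) ≈ -0.384.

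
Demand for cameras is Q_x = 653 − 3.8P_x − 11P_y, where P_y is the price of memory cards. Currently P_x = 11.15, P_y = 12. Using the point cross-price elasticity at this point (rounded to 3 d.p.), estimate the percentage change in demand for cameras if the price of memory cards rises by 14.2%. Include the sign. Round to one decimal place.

At P_x = 11.15, P_y = 12: Q_x = 478.63.
∂Q_x/∂P_y = -11.
ε = (∂Q_x/∂P_y)(P_y/Q_x) = -11.0000 × 12/478.63 ≈ -0.276.
%ΔQ_x ≈ ε × %ΔP_y = -0.276 × (14.2%) = -3.9%.

-3.9%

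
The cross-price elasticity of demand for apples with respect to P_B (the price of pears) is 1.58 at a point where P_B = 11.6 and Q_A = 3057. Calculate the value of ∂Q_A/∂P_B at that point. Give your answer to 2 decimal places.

416.38

ε = (∂Q_A/∂P_B)·(P_B/Q_A) ⇒ ∂Q_A/∂P_B = ε·Q_A/P_B = 1.58 × 3057/11.6 ≈ 416.38.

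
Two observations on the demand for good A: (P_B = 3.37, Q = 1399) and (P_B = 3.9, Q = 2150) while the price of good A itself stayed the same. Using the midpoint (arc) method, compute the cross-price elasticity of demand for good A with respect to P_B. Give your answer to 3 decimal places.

2.903

ΔQ_A = 2150 − 1399 = 751; ΔP_B = 3.9 − 3.37 = 0.53.
Midpoints: Q̄_A = 1774.5, P̄_B = 3.63.
ε = (ΔQ_A/Q̄_A)/(ΔP_B/P̄_B) = (751/1774.5)/(0.53/3.63) ≈ 2.903.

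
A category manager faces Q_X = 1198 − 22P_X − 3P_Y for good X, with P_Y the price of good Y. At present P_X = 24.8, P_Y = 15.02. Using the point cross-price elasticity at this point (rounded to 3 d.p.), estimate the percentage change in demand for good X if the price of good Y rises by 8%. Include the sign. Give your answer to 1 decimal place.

At P_X = 24.8, P_Y = 15.02: Q_X = 607.34.
∂Q_X/∂P_Y = -3.
ε = (∂Q_X/∂P_Y)(P_Y/Q_X) = -3.0000 × 15.02/607.34 ≈ -0.074.
%ΔQ_X ≈ ε × %ΔP_Y = -0.074 × (8%) = -0.6%.

-0.6%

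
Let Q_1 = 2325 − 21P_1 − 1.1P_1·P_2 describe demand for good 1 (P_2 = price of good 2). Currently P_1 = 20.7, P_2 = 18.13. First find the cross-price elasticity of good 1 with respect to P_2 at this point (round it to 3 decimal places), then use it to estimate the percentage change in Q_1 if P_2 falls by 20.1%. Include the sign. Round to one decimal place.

5.6%

At P_1 = 20.7, P_2 = 18.13: Q_1 = 1477.480.
∂Q_1/∂P_2 = -1.1P_1 = -22.7700.
ε = (∂Q_1/∂P_2)(P_2/Q_1) = -22.7700 × 18.13/1477.480 ≈ -0.279.
%ΔQ_1 ≈ ε × %ΔP_2 = -0.279 × (-20.1%) = 5.6%.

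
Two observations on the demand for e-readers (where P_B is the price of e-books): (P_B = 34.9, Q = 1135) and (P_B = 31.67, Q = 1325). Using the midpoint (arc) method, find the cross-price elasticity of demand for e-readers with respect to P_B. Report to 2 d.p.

ΔQ_A = 1325 − 1135 = 190; ΔP_B = 31.67 − 34.9 = -3.23.
Midpoints: Q̄_A = 1230.0, P̄_B = 33.28.
ε = (ΔQ_A/Q̄_A)/(ΔP_B/P̄_B) = (190/1230.0)/(-3.23/33.28) ≈ -1.59.

-1.59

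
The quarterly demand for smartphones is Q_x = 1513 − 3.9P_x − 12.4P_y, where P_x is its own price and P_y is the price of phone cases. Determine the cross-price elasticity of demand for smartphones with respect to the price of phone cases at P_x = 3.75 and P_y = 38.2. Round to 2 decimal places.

At P_x = 3.75 and P_y = 38.2: Q_x = 1024.695.
∂Q_x/∂P_y = -12.4.
ε = (∂Q_x/∂P_y)(P_y/Q_x) = -12.4 × (38.2/1024.695) ≈ -0.46.
Since ε < 0, smartphones and phone cases are complements.

-0.46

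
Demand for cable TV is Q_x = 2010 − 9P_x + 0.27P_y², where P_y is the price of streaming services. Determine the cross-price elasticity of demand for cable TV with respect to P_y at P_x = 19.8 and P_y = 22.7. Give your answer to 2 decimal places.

At P_x = 19.8 and P_y = 22.7: Q_x = 1970.928.
∂Q_x/∂P_y = 0.54P_y = 0.54(22.7) = 12.2580.
ε = (∂Q_x/∂P_y)(P_y/Q_x) = 12.2580 × (22.7/1970.928) ≈ 0.14.
ε > 0: substitutes.

0.14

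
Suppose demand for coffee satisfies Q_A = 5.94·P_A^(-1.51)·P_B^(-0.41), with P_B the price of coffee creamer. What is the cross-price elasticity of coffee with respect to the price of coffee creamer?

In a log-linear (constant-elasticity) demand function, the coefficient on the exponent of P_B is the cross-price elasticity.
ε = -0.41. Negative, so coffee and coffee creamer are complements.

-0.41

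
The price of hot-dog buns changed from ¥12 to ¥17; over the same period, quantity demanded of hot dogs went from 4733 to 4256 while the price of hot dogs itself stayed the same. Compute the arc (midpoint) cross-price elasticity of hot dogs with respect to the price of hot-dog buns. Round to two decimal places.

ΔQ_A = 4256 − 4733 = -477; ΔP_B = 17 − 12 = 5.
Midpoints: Q̄_A = 4494.5, P̄_B = 14.50.
ε = (ΔQ_A/Q̄_A)/(ΔP_B/P̄_B) = (-477/4494.5)/(5/14.50) ≈ -0.31.

-0.31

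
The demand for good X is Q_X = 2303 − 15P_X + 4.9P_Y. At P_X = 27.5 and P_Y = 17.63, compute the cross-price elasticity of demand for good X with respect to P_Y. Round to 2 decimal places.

0.04

At P_X = 27.5 and P_Y = 17.63: Q_X = 1976.887.
∂Q_X/∂P_Y = 4.9.
ε = (∂Q_X/∂P_Y)(P_Y/Q_X) = 4.9 × (17.63/1976.887) ≈ 0.04.
Since ε > 0, good X and good Y are substitutes.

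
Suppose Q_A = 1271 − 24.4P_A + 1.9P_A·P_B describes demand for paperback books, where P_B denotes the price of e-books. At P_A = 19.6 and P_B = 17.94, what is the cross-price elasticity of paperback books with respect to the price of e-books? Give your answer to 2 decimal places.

0.46

At P_A = 19.6 and P_B = 17.94: Q_A = 1460.846.
∂Q_A/∂P_B = 1.9P_A = 1.9(19.6) = 37.2400.
ε = (∂Q_A/∂P_B)(P_B/Q_A) = 37.2400 × (17.94/1460.846) ≈ 0.46.
ε > 0: substitutes.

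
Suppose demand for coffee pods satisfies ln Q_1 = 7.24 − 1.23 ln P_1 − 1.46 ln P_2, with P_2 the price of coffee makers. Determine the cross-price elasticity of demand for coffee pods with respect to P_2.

In a log-linear (constant-elasticity) demand function, the coefficient on ln P_2 is the cross-price elasticity.
ε = -1.46. Negative, so coffee pods and coffee makers are complements.

-1.46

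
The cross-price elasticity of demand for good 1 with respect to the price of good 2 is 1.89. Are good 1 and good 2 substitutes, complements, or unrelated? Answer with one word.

ε = 1.89 > 0, so a higher price of good 2 raises demand for good 1: substitutes.

substitutes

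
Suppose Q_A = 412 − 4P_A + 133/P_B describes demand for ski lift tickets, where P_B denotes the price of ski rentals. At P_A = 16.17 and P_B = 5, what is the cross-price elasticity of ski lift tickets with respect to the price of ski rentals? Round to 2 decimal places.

-0.07

At P_A = 16.17 and P_B = 5: Q_A = 373.92.
∂Q_A/∂P_B = −133/P_B² = -5.3200.
ε = (∂Q_A/∂P_B)(P_B/Q_A) = -5.3200 × (5/373.92) ≈ -0.07.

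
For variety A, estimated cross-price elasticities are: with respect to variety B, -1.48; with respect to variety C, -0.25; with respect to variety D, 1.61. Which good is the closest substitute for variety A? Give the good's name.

variety D

Substitutes have ε > 0. Among the positive values, 1.61 (variety D) is largest.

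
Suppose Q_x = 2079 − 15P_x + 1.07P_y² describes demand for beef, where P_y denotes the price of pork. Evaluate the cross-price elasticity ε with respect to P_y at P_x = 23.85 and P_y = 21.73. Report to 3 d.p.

At P_x = 23.85 and P_y = 21.73: Q_x = 2226.496.
∂Q_x/∂P_y = 2.14P_y = 2.14(21.73) = 46.5022.
ε = (∂Q_x/∂P_y)(P_y/Q_x) = 46.5022 × (21.73/2226.496) ≈ 0.454.
ε > 0: substitutes.

0.454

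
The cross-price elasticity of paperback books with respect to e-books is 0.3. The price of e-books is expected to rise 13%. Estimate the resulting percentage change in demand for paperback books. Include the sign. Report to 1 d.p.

%ΔQ ≈ ε × %ΔP of e-books = 0.3 × (13%) = 3.9%.

3.9%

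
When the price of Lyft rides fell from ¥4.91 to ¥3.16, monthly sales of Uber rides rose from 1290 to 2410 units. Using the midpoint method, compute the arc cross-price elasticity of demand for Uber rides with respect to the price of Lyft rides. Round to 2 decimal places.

ΔQ_A = 2410 − 1290 = 1120; ΔP_B = 3.16 − 4.91 = -1.75.
Midpoints: Q̄_A = 1850.0, P̄_B = 4.04.
ε = (ΔQ_A/Q̄_A)/(ΔP_B/P̄_B) = (1120/1850.0)/(-1.75/4.04) ≈ -1.40.

-1.40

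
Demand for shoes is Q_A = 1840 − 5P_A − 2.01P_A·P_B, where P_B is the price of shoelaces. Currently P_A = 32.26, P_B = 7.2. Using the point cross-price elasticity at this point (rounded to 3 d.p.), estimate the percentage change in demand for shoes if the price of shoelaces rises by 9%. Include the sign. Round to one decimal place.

-3.5%

At P_A = 32.26, P_B = 7.2: Q_A = 1211.833.
∂Q_A/∂P_B = -2.01P_A = -64.8426.
ε = (∂Q_A/∂P_B)(P_B/Q_A) = -64.8426 × 7.2/1211.833 ≈ -0.385.
%ΔQ_A ≈ ε × %ΔP_B = -0.385 × (9%) = -3.5%.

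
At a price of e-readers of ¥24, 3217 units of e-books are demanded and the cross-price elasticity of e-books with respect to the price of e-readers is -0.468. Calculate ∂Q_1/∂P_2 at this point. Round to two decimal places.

-62.73

ε = (∂Q_1/∂P_2)·(P_2/Q_1) ⇒ ∂Q_1/∂P_2 = ε·Q_1/P_2 = -0.468 × 3217/24 ≈ -62.73.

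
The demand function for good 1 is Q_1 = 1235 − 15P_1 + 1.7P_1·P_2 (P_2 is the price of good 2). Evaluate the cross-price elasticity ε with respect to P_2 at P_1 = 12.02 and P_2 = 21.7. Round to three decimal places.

At P_1 = 12.02 and P_2 = 21.7: Q_1 = 1498.118.
∂Q_1/∂P_2 = 1.7P_1 = 1.7(12.02) = 20.4340.
ε = (∂Q_1/∂P_2)(P_2/Q_1) = 20.4340 × (21.7/1498.118) ≈ 0.296.
ε > 0: substitutes.

0.296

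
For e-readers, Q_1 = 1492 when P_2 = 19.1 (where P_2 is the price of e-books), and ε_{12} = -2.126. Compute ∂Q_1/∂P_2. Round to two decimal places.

-166.07

ε = (∂Q_1/∂P_2)·(P_2/Q_1) ⇒ ∂Q_1/∂P_2 = ε·Q_1/P_2 = -2.126 × 1492/19.1 ≈ -166.07.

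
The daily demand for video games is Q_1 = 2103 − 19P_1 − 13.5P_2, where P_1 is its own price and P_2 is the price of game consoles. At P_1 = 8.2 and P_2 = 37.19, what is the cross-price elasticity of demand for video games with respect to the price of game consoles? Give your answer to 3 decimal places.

At P_1 = 8.2 and P_2 = 37.19: Q_1 = 1445.135.
∂Q_1/∂P_2 = -13.5.
ε = (∂Q_1/∂P_2)(P_2/Q_1) = -13.5 × (37.19/1445.135) ≈ -0.347.

-0.347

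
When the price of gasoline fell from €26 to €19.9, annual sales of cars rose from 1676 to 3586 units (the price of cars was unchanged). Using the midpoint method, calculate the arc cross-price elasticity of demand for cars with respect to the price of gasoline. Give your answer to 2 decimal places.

-2.73

ΔQ_A = 3586 − 1676 = 1910; ΔP_B = 19.9 − 26 = -6.1.
Midpoints: Q̄_A = 2631.0, P̄_B = 22.95.
ε = (ΔQ_A/Q̄_A)/(ΔP_B/P̄_B) = (1910/2631.0)/(-6.1/22.95) ≈ -2.73.
ε < 0: cars and gasoline are complements.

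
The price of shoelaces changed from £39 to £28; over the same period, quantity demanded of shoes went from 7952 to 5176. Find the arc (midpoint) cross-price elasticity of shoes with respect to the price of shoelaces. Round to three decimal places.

1.288

ΔQ_A = 5176 − 7952 = -2776; ΔP_B = 28 − 39 = -11.
Midpoints: Q̄_A = 6564.0, P̄_B = 33.50.
ε = (ΔQ_A/Q̄_A)/(ΔP_B/P̄_B) = (-2776/6564.0)/(-11/33.50) ≈ 1.288.
ε > 0: shoes and shoelaces are substitutes.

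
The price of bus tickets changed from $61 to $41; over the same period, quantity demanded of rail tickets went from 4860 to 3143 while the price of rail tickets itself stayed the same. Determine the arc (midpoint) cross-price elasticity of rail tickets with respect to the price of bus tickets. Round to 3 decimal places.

ΔQ_A = 3143 − 4860 = -1717; ΔP_B = 41 − 61 = -20.
Midpoints: Q̄_A = 4001.5, P̄_B = 51.00.
ε = (ΔQ_A/Q̄_A)/(ΔP_B/P̄_B) = (-1717/4001.5)/(-20/51.00) ≈ 1.094.

1.094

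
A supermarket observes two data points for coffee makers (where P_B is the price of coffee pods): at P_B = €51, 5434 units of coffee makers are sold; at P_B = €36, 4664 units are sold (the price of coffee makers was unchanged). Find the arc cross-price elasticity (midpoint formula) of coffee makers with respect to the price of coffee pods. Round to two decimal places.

0.44

ΔQ_A = 4664 − 5434 = -770; ΔP_B = 36 − 51 = -15.
Midpoints: Q̄_A = 5049.0, P̄_B = 43.50.
ε = (ΔQ_A/Q̄_A)/(ΔP_B/P̄_B) = (-770/5049.0)/(-15/43.50) ≈ 0.44.
ε > 0: coffee makers and coffee pods are substitutes.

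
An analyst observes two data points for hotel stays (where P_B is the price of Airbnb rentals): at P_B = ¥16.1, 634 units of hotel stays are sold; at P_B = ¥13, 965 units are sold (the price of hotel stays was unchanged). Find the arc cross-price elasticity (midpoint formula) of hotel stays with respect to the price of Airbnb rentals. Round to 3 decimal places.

-1.943

ΔQ_A = 965 − 634 = 331; ΔP_B = 13 − 16.1 = -3.1.
Midpoints: Q̄_A = 799.5, P̄_B = 14.55.
ε = (ΔQ_A/Q̄_A)/(ΔP_B/P̄_B) = (331/799.5)/(-3.1/14.55) ≈ -1.943.
ε < 0: hotel stays and Airbnb rentals are complements.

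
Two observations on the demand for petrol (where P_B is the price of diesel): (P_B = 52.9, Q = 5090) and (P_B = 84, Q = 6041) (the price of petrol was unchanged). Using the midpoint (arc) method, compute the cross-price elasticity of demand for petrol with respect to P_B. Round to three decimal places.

0.376

ΔQ_A = 6041 − 5090 = 951; ΔP_B = 84 − 52.9 = 31.1.
Midpoints: Q̄_A = 5565.5, P̄_B = 68.45.
ε = (ΔQ_A/Q̄_A)/(ΔP_B/P̄_B) = (951/5565.5)/(31.1/68.45) ≈ 0.376.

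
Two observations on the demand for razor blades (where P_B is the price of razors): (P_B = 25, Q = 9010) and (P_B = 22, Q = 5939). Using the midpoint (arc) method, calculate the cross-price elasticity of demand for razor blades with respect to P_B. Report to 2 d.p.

3.22

ΔQ_A = 5939 − 9010 = -3071; ΔP_B = 22 − 25 = -3.
Midpoints: Q̄_A = 7474.5, P̄_B = 23.50.
ε = (ΔQ_A/Q̄_A)/(ΔP_B/P̄_B) = (-3071/7474.5)/(-3/23.50) ≈ 3.22.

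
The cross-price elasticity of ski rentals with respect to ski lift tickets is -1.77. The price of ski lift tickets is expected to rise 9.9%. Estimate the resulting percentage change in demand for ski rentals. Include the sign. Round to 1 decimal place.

%ΔQ ≈ ε × %ΔP of ski lift tickets = -1.77 × (9.9%) = -17.5%.

-17.5%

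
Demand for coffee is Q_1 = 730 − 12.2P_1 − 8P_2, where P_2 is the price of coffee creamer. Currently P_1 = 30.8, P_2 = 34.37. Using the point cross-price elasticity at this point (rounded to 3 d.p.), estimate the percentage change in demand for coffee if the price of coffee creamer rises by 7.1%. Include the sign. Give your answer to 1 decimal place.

-24.6%

At P_1 = 30.8, P_2 = 34.37: Q_1 = 79.28.
∂Q_1/∂P_2 = -8.
ε = (∂Q_1/∂P_2)(P_2/Q_1) = -8.0000 × 34.37/79.28 ≈ -3.468.
%ΔQ_1 ≈ ε × %ΔP_2 = -3.468 × (7.1%) = -24.6%.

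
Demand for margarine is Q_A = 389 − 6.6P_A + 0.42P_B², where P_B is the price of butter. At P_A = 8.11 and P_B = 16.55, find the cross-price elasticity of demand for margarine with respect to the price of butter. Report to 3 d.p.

0.511

At P_A = 8.11 and P_B = 16.55: Q_A = 450.513.
∂Q_A/∂P_B = 0.84P_B = 0.84(16.55) = 13.9020.
ε = (∂Q_A/∂P_B)(P_B/Q_A) = 13.9020 × (16.55/450.513) ≈ 0.511.
ε > 0: substitutes.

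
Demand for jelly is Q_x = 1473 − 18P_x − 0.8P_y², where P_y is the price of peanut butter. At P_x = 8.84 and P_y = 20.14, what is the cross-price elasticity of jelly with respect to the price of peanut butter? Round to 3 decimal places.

At P_x = 8.84 and P_y = 20.14: Q_x = 989.384.
∂Q_x/∂P_y = -1.6P_y = -1.6(20.14) = -32.2240.
ε = (∂Q_x/∂P_y)(P_y/Q_x) = -32.2240 × (20.14/989.384) ≈ -0.656.
ε < 0: complements.

-0.656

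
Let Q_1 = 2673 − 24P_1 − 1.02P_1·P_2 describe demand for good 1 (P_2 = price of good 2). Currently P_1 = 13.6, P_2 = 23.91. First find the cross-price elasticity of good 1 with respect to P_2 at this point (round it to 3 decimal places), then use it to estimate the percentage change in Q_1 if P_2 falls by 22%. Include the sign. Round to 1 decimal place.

At P_1 = 13.6, P_2 = 23.91: Q_1 = 2014.920.
∂Q_1/∂P_2 = -1.02P_1 = -13.8720.
ε = (∂Q_1/∂P_2)(P_2/Q_1) = -13.8720 × 23.91/2014.920 ≈ -0.165.
%ΔQ_1 ≈ ε × %ΔP_2 = -0.165 × (-22%) = 3.6%.

3.6%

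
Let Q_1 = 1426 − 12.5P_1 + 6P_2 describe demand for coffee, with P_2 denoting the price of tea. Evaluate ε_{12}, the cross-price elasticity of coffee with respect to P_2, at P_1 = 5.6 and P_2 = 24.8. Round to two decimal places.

0.10

At P_1 = 5.6 and P_2 = 24.8: Q_1 = 1504.8.
∂Q_1/∂P_2 = 6.
ε = (∂Q_1/∂P_2)(P_2/Q_1) = 6 × (24.8/1504.8) ≈ 0.10.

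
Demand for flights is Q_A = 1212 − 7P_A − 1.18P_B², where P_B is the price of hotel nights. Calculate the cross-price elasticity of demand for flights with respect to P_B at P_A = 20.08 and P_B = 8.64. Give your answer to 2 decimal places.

-0.18

At P_A = 20.08 and P_B = 8.64: Q_A = 983.353.
∂Q_A/∂P_B = -2.36P_B = -2.36(8.64) = -20.3904.
ε = (∂Q_A/∂P_B)(P_B/Q_A) = -20.3904 × (8.64/983.353) ≈ -0.18.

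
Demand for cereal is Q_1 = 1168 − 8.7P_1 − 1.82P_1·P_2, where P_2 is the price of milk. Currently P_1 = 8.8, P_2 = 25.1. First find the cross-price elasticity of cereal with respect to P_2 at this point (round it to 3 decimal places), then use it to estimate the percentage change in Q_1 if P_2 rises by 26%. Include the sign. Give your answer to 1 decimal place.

-15.2%

At P_1 = 8.8, P_2 = 25.1: Q_1 = 689.438.
∂Q_1/∂P_2 = -1.82P_1 = -16.0160.
ε = (∂Q_1/∂P_2)(P_2/Q_1) = -16.0160 × 25.1/689.438 ≈ -0.583.
%ΔQ_1 ≈ ε × %ΔP_2 = -0.583 × (26%) = -15.2%.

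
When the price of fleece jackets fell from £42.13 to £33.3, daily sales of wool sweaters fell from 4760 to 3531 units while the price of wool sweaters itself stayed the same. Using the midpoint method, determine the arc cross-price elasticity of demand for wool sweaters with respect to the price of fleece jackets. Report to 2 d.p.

ΔQ_A = 3531 − 4760 = -1229; ΔP_B = 33.3 − 42.13 = -8.83.
Midpoints: Q̄_A = 4145.5, P̄_B = 37.72.
ε = (ΔQ_A/Q̄_A)/(ΔP_B/P̄_B) = (-1229/4145.5)/(-8.83/37.72) ≈ 1.27.
ε > 0: wool sweaters and fleece jackets are substitutes.

1.27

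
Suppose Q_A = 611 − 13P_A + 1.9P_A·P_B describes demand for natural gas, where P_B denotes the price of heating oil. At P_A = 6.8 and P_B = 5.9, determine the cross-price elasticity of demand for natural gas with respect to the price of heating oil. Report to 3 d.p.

0.127

At P_A = 6.8 and P_B = 5.9: Q_A = 598.828.
∂Q_A/∂P_B = 1.9P_A = 1.9(6.8) = 12.9200.
ε = (∂Q_A/∂P_B)(P_B/Q_A) = 12.9200 × (5.9/598.828) ≈ 0.127.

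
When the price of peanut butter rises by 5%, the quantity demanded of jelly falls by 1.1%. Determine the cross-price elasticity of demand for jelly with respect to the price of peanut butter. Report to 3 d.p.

-0.220

ε = (%ΔQ of jelly) / (%ΔP of peanut butter) = (-1.1%) / (5%) ≈ -0.220.
Negative cross-price elasticity: complements.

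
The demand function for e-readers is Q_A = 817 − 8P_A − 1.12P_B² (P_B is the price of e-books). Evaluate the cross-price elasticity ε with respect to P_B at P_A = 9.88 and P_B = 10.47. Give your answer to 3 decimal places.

-0.399

At P_A = 9.88 and P_B = 10.47: Q_A = 615.185.
∂Q_A/∂P_B = -2.24P_B = -2.24(10.47) = -23.4528.
ε = (∂Q_A/∂P_B)(P_B/Q_A) = -23.4528 × (10.47/615.185) ≈ -0.399.
ε < 0: complements.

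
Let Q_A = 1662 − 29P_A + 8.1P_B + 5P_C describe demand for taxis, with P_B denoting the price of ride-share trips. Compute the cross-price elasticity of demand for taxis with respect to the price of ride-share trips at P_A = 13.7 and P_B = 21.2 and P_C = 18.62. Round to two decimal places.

0.11

At P_A = 13.7 and P_B = 21.2 and P_C = 18.62: Q_A = 1529.52.
∂Q_A/∂P_B = 8.1.
ε = (∂Q_A/∂P_B)(P_B/Q_A) = 8.1 × (21.2/1529.52) ≈ 0.11.
Since ε > 0, taxis and ride-share trips are substitutes.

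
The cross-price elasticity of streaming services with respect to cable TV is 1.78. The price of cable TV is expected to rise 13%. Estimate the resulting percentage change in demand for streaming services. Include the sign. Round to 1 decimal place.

23.1%

%ΔQ ≈ ε × %ΔP of cable TV = 1.78 × (13%) = 23.1%.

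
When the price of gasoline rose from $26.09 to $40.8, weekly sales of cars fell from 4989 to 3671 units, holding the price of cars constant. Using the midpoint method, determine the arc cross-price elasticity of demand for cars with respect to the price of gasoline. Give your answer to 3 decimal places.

ΔQ_A = 3671 − 4989 = -1318; ΔP_B = 40.8 − 26.09 = 14.71.
Midpoints: Q̄_A = 4330.0, P̄_B = 33.45.
ε = (ΔQ_A/Q̄_A)/(ΔP_B/P̄_B) = (-1318/4330.0)/(14.71/33.45) ≈ -0.692.
ε < 0: cars and gasoline are complements.

-0.692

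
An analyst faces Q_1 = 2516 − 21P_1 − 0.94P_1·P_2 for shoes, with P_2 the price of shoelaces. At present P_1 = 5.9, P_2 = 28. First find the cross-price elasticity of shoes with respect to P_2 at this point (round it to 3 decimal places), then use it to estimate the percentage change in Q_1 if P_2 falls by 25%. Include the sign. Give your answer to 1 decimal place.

1.7%

At P_1 = 5.9, P_2 = 28: Q_1 = 2236.812.
∂Q_1/∂P_2 = -0.94P_1 = -5.5460.
ε = (∂Q_1/∂P_2)(P_2/Q_1) = -5.5460 × 28/2236.812 ≈ -0.069.
%ΔQ_1 ≈ ε × %ΔP_2 = -0.069 × (-25%) = 1.7%.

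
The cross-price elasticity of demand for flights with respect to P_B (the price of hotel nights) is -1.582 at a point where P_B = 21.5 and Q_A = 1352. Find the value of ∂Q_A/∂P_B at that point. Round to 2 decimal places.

ε = (∂Q_A/∂P_B)·(P_B/Q_A) ⇒ ∂Q_A/∂P_B = ε·Q_A/P_B = -1.582 × 1352/21.5 ≈ -99.48.

-99.48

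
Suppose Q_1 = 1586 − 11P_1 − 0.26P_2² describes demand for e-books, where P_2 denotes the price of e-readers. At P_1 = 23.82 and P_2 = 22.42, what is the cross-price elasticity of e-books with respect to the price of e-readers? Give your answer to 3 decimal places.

At P_1 = 23.82 and P_2 = 22.42: Q_1 = 1193.289.
∂Q_1/∂P_2 = -0.52P_2 = -0.52(22.42) = -11.6584.
ε = (∂Q_1/∂P_2)(P_2/Q_1) = -11.6584 × (22.42/1193.289) ≈ -0.219.

-0.219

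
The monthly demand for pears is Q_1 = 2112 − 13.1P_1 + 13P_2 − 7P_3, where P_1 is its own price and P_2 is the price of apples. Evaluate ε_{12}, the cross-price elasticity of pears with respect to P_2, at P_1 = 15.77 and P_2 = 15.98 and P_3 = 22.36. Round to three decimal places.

At P_1 = 15.77 and P_2 = 15.98 and P_3 = 22.36: Q_1 = 1956.633.
∂Q_1/∂P_2 = 13.
ε = (∂Q_1/∂P_2)(P_2/Q_1) = 13 × (15.98/1956.633) ≈ 0.106.
Since ε > 0, pears and apples are substitutes.

0.106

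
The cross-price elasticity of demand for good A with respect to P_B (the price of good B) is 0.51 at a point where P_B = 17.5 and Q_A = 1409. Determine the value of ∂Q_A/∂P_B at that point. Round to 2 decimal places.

41.06

ε = (∂Q_A/∂P_B)·(P_B/Q_A) ⇒ ∂Q_A/∂P_B = ε·Q_A/P_B = 0.51 × 1409/17.5 ≈ 41.06.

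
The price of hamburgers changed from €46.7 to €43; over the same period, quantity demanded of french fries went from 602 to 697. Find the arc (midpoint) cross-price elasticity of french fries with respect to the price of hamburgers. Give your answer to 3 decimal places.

ΔQ_A = 697 − 602 = 95; ΔP_B = 43 − 46.7 = -3.7.
Midpoints: Q̄_A = 649.5, P̄_B = 44.85.
ε = (ΔQ_A/Q̄_A)/(ΔP_B/P̄_B) = (95/649.5)/(-3.7/44.85) ≈ -1.773.
ε < 0: french fries and hamburgers are complements.

-1.773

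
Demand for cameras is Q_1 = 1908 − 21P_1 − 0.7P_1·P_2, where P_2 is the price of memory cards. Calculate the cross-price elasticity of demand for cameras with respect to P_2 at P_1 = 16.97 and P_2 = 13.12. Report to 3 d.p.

-0.112

At P_1 = 16.97 and P_2 = 13.12: Q_1 = 1395.778.
∂Q_1/∂P_2 = -0.7P_1 = -0.7(16.97) = -11.8790.
ε = (∂Q_1/∂P_2)(P_2/Q_1) = -11.8790 × (13.12/1395.778) ≈ -0.112.
ε < 0: complements.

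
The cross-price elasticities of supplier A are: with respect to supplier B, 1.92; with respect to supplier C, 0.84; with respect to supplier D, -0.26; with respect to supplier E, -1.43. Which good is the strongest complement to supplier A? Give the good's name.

supplier E

Complements have ε < 0. The most negative value is -1.43 (supplier E).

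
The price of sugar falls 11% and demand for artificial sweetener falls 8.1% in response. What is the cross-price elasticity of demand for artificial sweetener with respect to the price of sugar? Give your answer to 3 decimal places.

0.736

ε = (%ΔQ of artificial sweetener) / (%ΔP of sugar) = (-8.1%) / (-11%) ≈ 0.736.
Positive cross-price elasticity: substitutes.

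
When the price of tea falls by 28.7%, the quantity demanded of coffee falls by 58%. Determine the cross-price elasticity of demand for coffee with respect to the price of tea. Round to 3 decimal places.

ε = (%ΔQ of coffee) / (%ΔP of tea) = (-58%) / (-28.7%) ≈ 2.021.
Positive cross-price elasticity: substitutes.

2.021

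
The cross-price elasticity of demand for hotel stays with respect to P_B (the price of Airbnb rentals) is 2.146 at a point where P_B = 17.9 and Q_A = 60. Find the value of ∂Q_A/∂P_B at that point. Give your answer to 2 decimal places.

ε = (∂Q_A/∂P_B)·(P_B/Q_A) ⇒ ∂Q_A/∂P_B = ε·Q_A/P_B = 2.146 × 60/17.9 ≈ 7.19.

7.19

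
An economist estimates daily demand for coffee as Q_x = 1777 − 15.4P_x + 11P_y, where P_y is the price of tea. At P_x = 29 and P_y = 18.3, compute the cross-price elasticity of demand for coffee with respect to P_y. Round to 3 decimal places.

0.131

At P_x = 29 and P_y = 18.3: Q_x = 1531.7.
∂Q_x/∂P_y = 11.
ε = (∂Q_x/∂P_y)(P_y/Q_x) = 11 × (18.3/1531.7) ≈ 0.131.
Since ε > 0, coffee and tea are substitutes.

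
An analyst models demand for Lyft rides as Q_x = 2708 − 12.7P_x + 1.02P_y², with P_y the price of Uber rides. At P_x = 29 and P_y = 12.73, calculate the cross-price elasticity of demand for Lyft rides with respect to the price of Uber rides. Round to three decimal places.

At P_x = 29 and P_y = 12.73: Q_x = 2504.994.
∂Q_x/∂P_y = 2.04P_y = 2.04(12.73) = 25.9692.
ε = (∂Q_x/∂P_y)(P_y/Q_x) = 25.9692 × (12.73/2504.994) ≈ 0.132.
ε > 0: substitutes.

0.132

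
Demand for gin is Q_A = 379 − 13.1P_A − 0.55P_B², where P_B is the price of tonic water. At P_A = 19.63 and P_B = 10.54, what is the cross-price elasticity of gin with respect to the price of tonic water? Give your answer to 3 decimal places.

At P_A = 19.63 and P_B = 10.54: Q_A = 60.747.
∂Q_A/∂P_B = -1.1P_B = -1.1(10.54) = -11.5940.
ε = (∂Q_A/∂P_B)(P_B/Q_A) = -11.5940 × (10.54/60.747) ≈ -2.012.
ε < 0: complements.

-2.012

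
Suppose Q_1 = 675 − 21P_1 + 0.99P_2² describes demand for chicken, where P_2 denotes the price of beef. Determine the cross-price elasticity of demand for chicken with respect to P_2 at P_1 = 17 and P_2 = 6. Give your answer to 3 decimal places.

0.202

At P_1 = 17 and P_2 = 6: Q_1 = 353.64.
∂Q_1/∂P_2 = 1.98P_2 = 1.98(6) = 11.8800.
ε = (∂Q_1/∂P_2)(P_2/Q_1) = 11.8800 × (6/353.64) ≈ 0.202.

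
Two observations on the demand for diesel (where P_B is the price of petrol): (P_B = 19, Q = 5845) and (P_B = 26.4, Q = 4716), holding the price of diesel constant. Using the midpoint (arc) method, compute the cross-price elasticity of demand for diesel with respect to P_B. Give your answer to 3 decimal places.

ΔQ_A = 4716 − 5845 = -1129; ΔP_B = 26.4 − 19 = 7.4.
Midpoints: Q̄_A = 5280.5, P̄_B = 22.70.
ε = (ΔQ_A/Q̄_A)/(ΔP_B/P̄_B) = (-1129/5280.5)/(7.4/22.70) ≈ -0.656.

-0.656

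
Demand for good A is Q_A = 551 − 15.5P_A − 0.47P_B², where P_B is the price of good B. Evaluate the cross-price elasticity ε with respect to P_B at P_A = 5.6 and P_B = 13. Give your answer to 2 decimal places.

At P_A = 5.6 and P_B = 13: Q_A = 384.77.
∂Q_A/∂P_B = -0.94P_B = -0.94(13) = -12.2200.
ε = (∂Q_A/∂P_B)(P_B/Q_A) = -12.2200 × (13/384.77) ≈ -0.41.
ε < 0: complements.

-0.41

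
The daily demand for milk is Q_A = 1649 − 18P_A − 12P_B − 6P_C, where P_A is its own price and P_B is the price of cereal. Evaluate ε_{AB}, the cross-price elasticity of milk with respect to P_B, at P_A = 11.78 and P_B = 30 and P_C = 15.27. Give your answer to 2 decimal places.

At P_A = 11.78 and P_B = 30 and P_C = 15.27: Q_A = 985.34.
∂Q_A/∂P_B = -12.
ε = (∂Q_A/∂P_B)(P_B/Q_A) = -12 × (30/985.34) ≈ -0.37.
Since ε < 0, milk and cereal are complements.

-0.37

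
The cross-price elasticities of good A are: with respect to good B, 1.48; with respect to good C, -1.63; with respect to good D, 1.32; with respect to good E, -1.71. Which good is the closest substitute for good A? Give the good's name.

good B

Substitutes have ε > 0. Among the positive values, 1.48 (good B) is largest.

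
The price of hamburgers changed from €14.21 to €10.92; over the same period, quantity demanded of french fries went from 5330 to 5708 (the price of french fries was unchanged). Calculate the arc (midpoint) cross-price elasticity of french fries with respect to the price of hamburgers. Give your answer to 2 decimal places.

-0.26

ΔQ_A = 5708 − 5330 = 378; ΔP_B = 10.92 − 14.21 = -3.29.
Midpoints: Q̄_A = 5519.0, P̄_B = 12.57.
ε = (ΔQ_A/Q̄_A)/(ΔP_B/P̄_B) = (378/5519.0)/(-3.29/12.57) ≈ -0.26.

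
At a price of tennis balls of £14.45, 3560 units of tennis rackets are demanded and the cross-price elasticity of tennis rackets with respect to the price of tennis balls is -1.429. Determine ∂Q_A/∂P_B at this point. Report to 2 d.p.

-352.06

ε = (∂Q_A/∂P_B)·(P_B/Q_A) ⇒ ∂Q_A/∂P_B = ε·Q_A/P_B = -1.429 × 3560/14.45 ≈ -352.06.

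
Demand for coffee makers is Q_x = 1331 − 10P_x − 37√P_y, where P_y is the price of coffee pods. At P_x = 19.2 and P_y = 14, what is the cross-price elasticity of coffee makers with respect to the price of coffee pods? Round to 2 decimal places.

At P_x = 19.2 and P_y = 14: Q_x = 1000.559.
∂Q_x/∂P_y = -37/(2√P_y) = -37/(2√14) = -4.9443.
ε = (∂Q_x/∂P_y)(P_y/Q_x) = -4.9443 × (14/1000.559) ≈ -0.07.

-0.07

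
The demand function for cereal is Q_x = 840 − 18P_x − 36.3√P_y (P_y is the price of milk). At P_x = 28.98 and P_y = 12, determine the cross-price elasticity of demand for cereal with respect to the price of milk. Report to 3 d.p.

-0.326

At P_x = 28.98 and P_y = 12: Q_x = 192.613.
∂Q_x/∂P_y = -36.3/(2√P_y) = -36.3/(2√12) = -5.2395.
ε = (∂Q_x/∂P_y)(P_y/Q_x) = -5.2395 × (12/192.613) ≈ -0.326.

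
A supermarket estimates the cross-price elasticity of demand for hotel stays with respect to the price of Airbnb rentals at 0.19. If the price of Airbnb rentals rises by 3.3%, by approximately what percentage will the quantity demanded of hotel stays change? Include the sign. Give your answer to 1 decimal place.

0.6%

%ΔQ ≈ ε × %ΔP of Airbnb rentals = 0.19 × (3.3%) = 0.6%.
Demand for hotel stays rises by about 0.6%.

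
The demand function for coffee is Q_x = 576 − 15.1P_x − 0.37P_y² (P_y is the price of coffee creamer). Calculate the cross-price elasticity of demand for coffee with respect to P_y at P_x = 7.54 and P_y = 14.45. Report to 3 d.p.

At P_x = 7.54 and P_y = 14.45: Q_x = 384.889.
∂Q_x/∂P_y = -0.74P_y = -0.74(14.45) = -10.6930.
ε = (∂Q_x/∂P_y)(P_y/Q_x) = -10.6930 × (14.45/384.889) ≈ -0.401.
ε < 0: complements.

-0.401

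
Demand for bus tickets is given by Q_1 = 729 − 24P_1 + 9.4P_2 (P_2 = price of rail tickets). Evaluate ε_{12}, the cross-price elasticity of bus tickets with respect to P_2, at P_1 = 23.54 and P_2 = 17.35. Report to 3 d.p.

At P_1 = 23.54 and P_2 = 17.35: Q_1 = 327.13.
∂Q_1/∂P_2 = 9.4.
ε = (∂Q_1/∂P_2)(P_2/Q_1) = 9.4 × (17.35/327.13) ≈ 0.499.

0.499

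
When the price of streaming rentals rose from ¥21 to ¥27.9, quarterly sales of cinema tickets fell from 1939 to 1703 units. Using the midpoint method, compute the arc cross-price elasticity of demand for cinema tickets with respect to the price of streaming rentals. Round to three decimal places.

-0.459

ΔQ_A = 1703 − 1939 = -236; ΔP_B = 27.9 − 21 = 6.9.
Midpoints: Q̄_A = 1821.0, P̄_B = 24.45.
ε = (ΔQ_A/Q̄_A)/(ΔP_B/P̄_B) = (-236/1821.0)/(6.9/24.45) ≈ -0.459.
ε < 0: cinema tickets and streaming rentals are complements.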